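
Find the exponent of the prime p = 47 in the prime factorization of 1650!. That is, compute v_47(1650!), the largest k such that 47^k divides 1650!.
v_47(1650!) = 35

Legendre's formula: v_p(n!) = Σ_{k ≥ 1} ⌊n / p^k⌋. For p = 47, n = 1650, the terms are:
  ⌊1650/47^1⌋ = ⌊1650/47⌋ = 35
(the next term ⌊1650/47^2⌋ = 0, terminating the sum). Summing: v_47(1650!) = 35 = 35.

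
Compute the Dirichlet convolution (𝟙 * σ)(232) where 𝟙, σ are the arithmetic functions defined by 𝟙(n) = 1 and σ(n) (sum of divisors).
(𝟙 * σ)(232) = 806

Divisors of 232: [1, 2, 4, 8, 29, 58, 116, 232]. For each d | 232:
  d = 1: 𝟙(1) · σ(232/1) = 1 · 450 = 450
  d = 2: 𝟙(2) · σ(232/2) = 1 · 210 = 210
  d = 4: 𝟙(4) · σ(232/4) = 1 · 90 = 90
  d = 8: 𝟙(8) · σ(232/8) = 1 · 30 = 30
  d = 29: 𝟙(29) · σ(232/29) = 1 · 15 = 15
  d = 58: 𝟙(58) · σ(232/58) = 1 · 7 = 7
  d = 116: 𝟙(116) · σ(232/116) = 1 · 3 = 3
  d = 232: 𝟙(232) · σ(232/232) = 1 · 1 = 1
Summing: (𝟙 * σ)(232) = 450 + 210 + 90 + 30 + 15 + 7 + 3 + 1 = 806.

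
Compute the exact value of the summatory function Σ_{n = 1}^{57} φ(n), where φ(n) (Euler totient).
Σ_{n ≤ 57} φ(n) = 1000

Compute φ(n) for each 1 ≤ n ≤ 57: φ(1) = 1, φ(2) = 1, φ(3) = 2, φ(4) = 2, φ(5) = 4, φ(6) = 2, φ(7) = 6, φ(8) = 4, φ(9) = 6, φ(10) = 4, φ(11) = 10, φ(12) = 4, φ(13) = 12, φ(14) = 6, φ(15) = 8, φ(16) = 8, φ(17) = 16, φ(18) = 6, φ(19) = 18, φ(20) = 8, φ(21) = 12, φ(22) = 10, φ(23) = 22, φ(24) = 8, φ(25) = 20, φ(26) = 12, φ(27) = 18, φ(28) = 12, φ(29) = 28, φ(30) = 8, φ(31) = 30, φ(32) = 16, φ(33) = 20, φ(34) = 16, φ(35) = 24, φ(36) = 12, φ(37) = 36, φ(38) = 18, φ(39) = 24, φ(40) = 16, φ(41) = 40, φ(42) = 12, φ(43) = 42, φ(44) = 20, φ(45) = 24, φ(46) = 22, φ(47) = 46, φ(48) = 16, φ(49) = 42, φ(50) = 20, φ(51) = 32, φ(52) = 24, φ(53) = 52, φ(54) = 18, φ(55) = 40, φ(56) = 24, φ(57) = 36. Summing all 57 values: 1000. (Average order: Σ_{n ≤ x} φ(n) ~ (3/π²) x². For x = 57, (3/π²)·57² ≈ 987.58.)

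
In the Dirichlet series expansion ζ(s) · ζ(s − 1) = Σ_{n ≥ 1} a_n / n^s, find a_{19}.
σ(19) = 20

In the product (Σ m^0/m^s)(Σ k / k^s) = Σ (Σ_{d | n} d) / n^s, the coefficient of 1/n^s is σ(n) = Σ_{d | n} d. For n = 19, divisors are [1, 19]; summing: σ(19) = 20.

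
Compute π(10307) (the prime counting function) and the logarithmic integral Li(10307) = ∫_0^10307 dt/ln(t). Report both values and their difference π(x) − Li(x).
π(10307) = 1264;  Li(10307) ≈ 1279.41;  π(x) − Li(x) ≈ -15.41.

Direct count of primes ≤ 10307 gives π(10307) = 1264. Numerical evaluation of the logarithmic integral gives Li(10307) ≈ 1279.41. The difference π(x) − Li(x) ≈ -15.41 is typically negative for small/moderate x (Li(x) overestimates), though Littlewood's theorem shows this sign changes infinitely often.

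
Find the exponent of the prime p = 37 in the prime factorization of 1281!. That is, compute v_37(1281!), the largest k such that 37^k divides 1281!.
v_37(1281!) = 34

Legendre's formula: v_p(n!) = Σ_{k ≥ 1} ⌊n / p^k⌋. For p = 37, n = 1281, the terms are:
  ⌊1281/37^1⌋ = ⌊1281/37⌋ = 34
(the next term ⌊1281/37^2⌋ = 0, terminating the sum). Summing: v_37(1281!) = 34 = 34.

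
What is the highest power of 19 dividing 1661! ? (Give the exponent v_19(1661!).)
v_19(1661!) = 91

Legendre's formula: v_p(n!) = Σ_{k ≥ 1} ⌊n / p^k⌋. For p = 19, n = 1661, the terms are:
  ⌊1661/19^1⌋ = ⌊1661/19⌋ = 87
  ⌊1661/19^2⌋ = ⌊1661/361⌋ = 4
(the next term ⌊1661/19^3⌋ = 0, terminating the sum). Summing: v_19(1661!) = 87 + 4 = 91.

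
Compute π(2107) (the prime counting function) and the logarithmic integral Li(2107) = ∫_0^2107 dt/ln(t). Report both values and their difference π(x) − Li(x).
π(2107) = 317;  Li(2107) ≈ 328.84;  π(x) − Li(x) ≈ -11.84.

Direct count of primes ≤ 2107 gives π(2107) = 317. Numerical evaluation of the logarithmic integral gives Li(2107) ≈ 328.84. The difference π(x) − Li(x) ≈ -11.84 is typically negative for small/moderate x (Li(x) overestimates), though Littlewood's theorem shows this sign changes infinitely often.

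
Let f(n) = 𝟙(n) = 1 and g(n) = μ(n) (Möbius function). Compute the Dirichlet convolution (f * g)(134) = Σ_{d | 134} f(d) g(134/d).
(𝟙 * μ)(134) = 0

Divisors of 134: [1, 2, 67, 134]. For each d | 134:
  d = 1: 𝟙(1) · μ(134/1) = 1 · 1 = 1
  d = 2: 𝟙(2) · μ(134/2) = 1 · -1 = -1
  d = 67: 𝟙(67) · μ(134/67) = 1 · -1 = -1
  d = 134: 𝟙(134) · μ(134/134) = 1 · 1 = 1
Summing: (𝟙 * μ)(134) = 1 + -1 + -1 + 1 = 0.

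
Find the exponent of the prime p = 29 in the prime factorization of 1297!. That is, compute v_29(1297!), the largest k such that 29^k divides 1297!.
v_29(1297!) = 45

Legendre's formula: v_p(n!) = Σ_{k ≥ 1} ⌊n / p^k⌋. For p = 29, n = 1297, the terms are:
  ⌊1297/29^1⌋ = ⌊1297/29⌋ = 44
  ⌊1297/29^2⌋ = ⌊1297/841⌋ = 1
(the next term ⌊1297/29^3⌋ = 0, terminating the sum). Summing: v_29(1297!) = 44 + 1 = 45.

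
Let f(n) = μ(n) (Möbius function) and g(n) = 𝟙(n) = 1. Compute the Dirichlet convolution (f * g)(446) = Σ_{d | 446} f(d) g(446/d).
(μ * 𝟙)(446) = 0

Divisors of 446: [1, 2, 223, 446]. For each d | 446:
  d = 1: μ(1) · 𝟙(446/1) = 1 · 1 = 1
  d = 2: μ(2) · 𝟙(446/2) = -1 · 1 = -1
  d = 223: μ(223) · 𝟙(446/223) = -1 · 1 = -1
  d = 446: μ(446) · 𝟙(446/446) = 1 · 1 = 1
Summing: (μ * 𝟙)(446) = 1 + -1 + -1 + 1 = 0.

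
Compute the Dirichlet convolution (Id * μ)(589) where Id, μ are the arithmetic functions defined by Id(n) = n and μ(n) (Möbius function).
(Id * μ)(589) = 540

Divisors of 589: [1, 19, 31, 589]. For each d | 589:
  d = 1: Id(1) · μ(589/1) = 1 · 1 = 1
  d = 19: Id(19) · μ(589/19) = 19 · -1 = -19
  d = 31: Id(31) · μ(589/31) = 31 · -1 = -31
  d = 589: Id(589) · μ(589/589) = 589 · 1 = 589
Summing: (Id * μ)(589) = 1 + -19 + -31 + 589 = 540.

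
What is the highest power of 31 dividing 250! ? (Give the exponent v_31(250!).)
v_31(250!) = 8

Legendre's formula: v_p(n!) = Σ_{k ≥ 1} ⌊n / p^k⌋. For p = 31, n = 250, the terms are:
  ⌊250/31^1⌋ = ⌊250/31⌋ = 8
(the next term ⌊250/31^2⌋ = 0, terminating the sum). Summing: v_31(250!) = 8 = 8.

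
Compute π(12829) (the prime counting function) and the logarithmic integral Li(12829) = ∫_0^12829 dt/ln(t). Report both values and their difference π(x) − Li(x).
π(12829) = 1530;  Li(12829) ≈ 1549.04;  π(x) − Li(x) ≈ -19.04.

Direct count of primes ≤ 12829 gives π(12829) = 1530. Numerical evaluation of the logarithmic integral gives Li(12829) ≈ 1549.04. The difference π(x) − Li(x) ≈ -19.04 is typically negative for small/moderate x (Li(x) overestimates), though Littlewood's theorem shows this sign changes infinitely often.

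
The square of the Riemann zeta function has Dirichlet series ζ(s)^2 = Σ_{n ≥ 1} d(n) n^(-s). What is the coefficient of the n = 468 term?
d(468) = 18

ζ(s)^2 = (Σ 1/m^s)(Σ 1/k^s). The coefficient of 1/n^s in the product is the number of ordered pairs (m, k) with mk = n, which equals d(n). For n = 468, divisors are [1, 2, 3, 4, 6, 9, 12, 13, 18, 26, 36, 39, 52, 78, 117, 156, 234, 468], so d(468) = 18.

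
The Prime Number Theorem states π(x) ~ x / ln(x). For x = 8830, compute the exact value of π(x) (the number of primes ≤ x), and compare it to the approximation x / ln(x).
π(8830) = 1099;  x/ln(x) ≈ 971.83;  relative error ≈ 11.57%.

Directly count primes up to 8830: π(8830) = 1099. The PNT approximation gives 8830/ln(8830) ≈ 8830/9.08591 ≈ 971.83. Relative error (π(x) − x/ln(x)) / π(x) ≈ 11.57%; the approximation is known to undercount slightly (Li(x) is a better estimate).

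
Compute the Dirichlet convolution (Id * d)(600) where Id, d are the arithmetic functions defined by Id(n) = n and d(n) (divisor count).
(Id * d)(600) = 4940

Divisors of 600: [1, 2, 3, 4, 5, 6, 8, 10, 12, 15, 20, 24, 25, 30, 40, 50, 60, 75, 100, 120, 150, 200, 300, 600]. For each d | 600:
  d = 1: Id(1) · d(600/1) = 1 · 24 = 24
  d = 2: Id(2) · d(600/2) = 2 · 18 = 36
  d = 3: Id(3) · d(600/3) = 3 · 12 = 36
  d = 4: Id(4) · d(600/4) = 4 · 12 = 48
  d = 5: Id(5) · d(600/5) = 5 · 16 = 80
  d = 6: Id(6) · d(600/6) = 6 · 9 = 54
  d = 8: Id(8) · d(600/8) = 8 · 6 = 48
  d = 10: Id(10) · d(600/10) = 10 · 12 = 120
  d = 12: Id(12) · d(600/12) = 12 · 6 = 72
  d = 15: Id(15) · d(600/15) = 15 · 8 = 120
  d = 20: Id(20) · d(600/20) = 20 · 8 = 160
  d = 24: Id(24) · d(600/24) = 24 · 3 = 72
  d = 25: Id(25) · d(600/25) = 25 · 8 = 200
  d = 30: Id(30) · d(600/30) = 30 · 6 = 180
  d = 40: Id(40) · d(600/40) = 40 · 4 = 160
  d = 50: Id(50) · d(600/50) = 50 · 6 = 300
  d = 60: Id(60) · d(600/60) = 60 · 4 = 240
  d = 75: Id(75) · d(600/75) = 75 · 4 = 300
  d = 100: Id(100) · d(600/100) = 100 · 4 = 400
  d = 120: Id(120) · d(600/120) = 120 · 2 = 240
  d = 150: Id(150) · d(600/150) = 150 · 3 = 450
  d = 200: Id(200) · d(600/200) = 200 · 2 = 400
  d = 300: Id(300) · d(600/300) = 300 · 2 = 600
  d = 600: Id(600) · d(600/600) = 600 · 1 = 600
Summing: (Id * d)(600) = 24 + 36 + 36 + 48 + 80 + 54 + 48 + 120 + 72 + 120 + 160 + 72 + 200 + 180 + 160 + 300 + 240 + 300 + 400 + 240 + 450 + 400 + 600 + 600 = 4940.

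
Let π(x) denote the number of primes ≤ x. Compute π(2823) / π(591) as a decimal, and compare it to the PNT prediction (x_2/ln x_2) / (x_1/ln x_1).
π(2823)/π(591) = 410/107 ≈ 3.8318;  PNT prediction ≈ 3.8366.

π(591) = 107 and π(2823) = 410, so π(2823)/π(591) ≈ 3.8318. The PNT-predicted ratio is (2823/ln(2823)) / (591/ln(591)) ≈ 3.8366. The two agree to within a few percent, as expected.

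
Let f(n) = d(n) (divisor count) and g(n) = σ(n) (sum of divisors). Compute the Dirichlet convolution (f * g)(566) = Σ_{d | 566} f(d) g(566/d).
(d * σ)(566) = 1430

Divisors of 566: [1, 2, 283, 566]. For each d | 566:
  d = 1: d(1) · σ(566/1) = 1 · 852 = 852
  d = 2: d(2) · σ(566/2) = 2 · 284 = 568
  d = 283: d(283) · σ(566/283) = 2 · 3 = 6
  d = 566: d(566) · σ(566/566) = 4 · 1 = 4
Summing: (d * σ)(566) = 852 + 568 + 6 + 4 = 1430.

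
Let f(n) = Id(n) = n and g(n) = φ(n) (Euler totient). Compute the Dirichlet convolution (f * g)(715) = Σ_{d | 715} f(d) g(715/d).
(Id * φ)(715) = 4725

Divisors of 715: [1, 5, 11, 13, 55, 65, 143, 715]. For each d | 715:
  d = 1: Id(1) · φ(715/1) = 1 · 480 = 480
  d = 5: Id(5) · φ(715/5) = 5 · 120 = 600
  d = 11: Id(11) · φ(715/11) = 11 · 48 = 528
  d = 13: Id(13) · φ(715/13) = 13 · 40 = 520
  d = 55: Id(55) · φ(715/55) = 55 · 12 = 660
  d = 65: Id(65) · φ(715/65) = 65 · 10 = 650
  d = 143: Id(143) · φ(715/143) = 143 · 4 = 572
  d = 715: Id(715) · φ(715/715) = 715 · 1 = 715
Summing: (Id * φ)(715) = 480 + 600 + 528 + 520 + 660 + 650 + 572 + 715 = 4725.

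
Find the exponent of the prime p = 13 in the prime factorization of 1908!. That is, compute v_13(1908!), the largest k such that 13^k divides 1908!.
v_13(1908!) = 157

Legendre's formula: v_p(n!) = Σ_{k ≥ 1} ⌊n / p^k⌋. For p = 13, n = 1908, the terms are:
  ⌊1908/13^1⌋ = ⌊1908/13⌋ = 146
  ⌊1908/13^2⌋ = ⌊1908/169⌋ = 11
(the next term ⌊1908/13^3⌋ = 0, terminating the sum). Summing: v_13(1908!) = 146 + 11 = 157.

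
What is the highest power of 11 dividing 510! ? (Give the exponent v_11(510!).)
v_11(510!) = 50

Legendre's formula: v_p(n!) = Σ_{k ≥ 1} ⌊n / p^k⌋. For p = 11, n = 510, the terms are:
  ⌊510/11^1⌋ = ⌊510/11⌋ = 46
  ⌊510/11^2⌋ = ⌊510/121⌋ = 4
(the next term ⌊510/11^3⌋ = 0, terminating the sum). Summing: v_11(510!) = 46 + 4 = 50.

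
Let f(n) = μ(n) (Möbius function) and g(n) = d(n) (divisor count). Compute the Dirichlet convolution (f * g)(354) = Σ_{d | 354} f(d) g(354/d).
(μ * d)(354) = 1

Divisors of 354: [1, 2, 3, 6, 59, 118, 177, 354]. For each d | 354:
  d = 1: μ(1) · d(354/1) = 1 · 8 = 8
  d = 2: μ(2) · d(354/2) = -1 · 4 = -4
  d = 3: μ(3) · d(354/3) = -1 · 4 = -4
  d = 6: μ(6) · d(354/6) = 1 · 2 = 2
  d = 59: μ(59) · d(354/59) = -1 · 4 = -4
  d = 118: μ(118) · d(354/118) = 1 · 2 = 2
  d = 177: μ(177) · d(354/177) = 1 · 2 = 2
  d = 354: μ(354) · d(354/354) = -1 · 1 = -1
Summing: (μ * d)(354) = 8 + -4 + -4 + 2 + -4 + 2 + 2 + -1 = 1.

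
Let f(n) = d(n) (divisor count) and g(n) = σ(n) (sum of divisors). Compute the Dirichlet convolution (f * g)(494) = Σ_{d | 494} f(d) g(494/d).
(d * σ)(494) = 1760

Divisors of 494: [1, 2, 13, 19, 26, 38, 247, 494]. For each d | 494:
  d = 1: d(1) · σ(494/1) = 1 · 840 = 840
  d = 2: d(2) · σ(494/2) = 2 · 280 = 560
  d = 13: d(13) · σ(494/13) = 2 · 60 = 120
  d = 19: d(19) · σ(494/19) = 2 · 42 = 84
  d = 26: d(26) · σ(494/26) = 4 · 20 = 80
  d = 38: d(38) · σ(494/38) = 4 · 14 = 56
  d = 247: d(247) · σ(494/247) = 4 · 3 = 12
  d = 494: d(494) · σ(494/494) = 8 · 1 = 8
Summing: (d * σ)(494) = 840 + 560 + 120 + 84 + 80 + 56 + 12 + 8 = 1760.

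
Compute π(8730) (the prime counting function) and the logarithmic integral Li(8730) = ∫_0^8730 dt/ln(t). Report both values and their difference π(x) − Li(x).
π(8730) = 1087;  Li(8730) ≈ 1107.25;  π(x) − Li(x) ≈ -20.25.

Direct count of primes ≤ 8730 gives π(8730) = 1087. Numerical evaluation of the logarithmic integral gives Li(8730) ≈ 1107.25. The difference π(x) − Li(x) ≈ -20.25 is typically negative for small/moderate x (Li(x) overestimates), though Littlewood's theorem shows this sign changes infinitely often.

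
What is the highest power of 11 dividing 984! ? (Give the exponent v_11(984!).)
v_11(984!) = 97

Legendre's formula: v_p(n!) = Σ_{k ≥ 1} ⌊n / p^k⌋. For p = 11, n = 984, the terms are:
  ⌊984/11^1⌋ = ⌊984/11⌋ = 89
  ⌊984/11^2⌋ = ⌊984/121⌋ = 8
(the next term ⌊984/11^3⌋ = 0, terminating the sum). Summing: v_11(984!) = 89 + 8 = 97.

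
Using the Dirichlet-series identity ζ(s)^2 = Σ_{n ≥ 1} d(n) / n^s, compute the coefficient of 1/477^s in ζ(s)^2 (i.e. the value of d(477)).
d(477) = 6

ζ(s)^2 = (Σ 1/m^s)(Σ 1/k^s). The coefficient of 1/n^s in the product is the number of ordered pairs (m, k) with mk = n, which equals d(n). For n = 477, divisors are [1, 3, 9, 53, 159, 477], so d(477) = 6.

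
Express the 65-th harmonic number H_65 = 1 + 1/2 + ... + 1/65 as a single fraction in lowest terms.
H_65 = 625192648726870088010174299/131362987122535807501262400

Direct summation: H_65 = 1 + 1/2 + ... + 1/65. The least common denominator is lcm(1, ..., 65) = 1182266884102822267511361600; over this denominator the numerator is 1182266884102822267511361600 + 591133442051411133755680800 + 394088961367607422503787200 + 295566721025705566877840400 + 236453376820564453502272320 + 197044480683803711251893600 + 168895269157546038215908800 + 147783360512852783438920200 + 131362987122535807501262400 + 118226688410282226751136160 + 107478807645711115228305600 + 98522240341901855625946800 + 90943606469447866731643200 + 84447634578773019107954400 + 78817792273521484500757440 + 73891680256426391719460100 + 69545110829577780441844800 + 65681493561267903750631200 + 62224572847516961447966400 + 59113344205141113375568080 + 56298423052515346071969600 + 53739403822855557614152800 + 51402908004470533370059200 + 49261120170950927812973400 + 47290675364112890700454464 + 45471803234723933365821600 + 43787662374178602500420800 + 42223817289386509553977200 + 40767823589752491983150400 + 39408896136760742250378720 + 38137641422671686048753600 + 36945840128213195859730050 + 35826269215237038409435200 + 34772555414788890220922400 + 33779053831509207643181760 + 32840746780633951875315600 + 31953159029806007230036800 + 31112286423758480723983200 + 30314535489815955577214400 + 29556672102570556687784040 + 28835777661044445549057600 + 28149211526257673035984800 + 27494578700065634128171200 + 26869701911427778807076400 + 26272597424507161500252480 + 25701454002235266685029600 + 25154614555379197181092800 + 24630560085475463906486700 + 24127895593935148316558400 + 23645337682056445350227232 + 23181703609859260147281600 + 22735901617361966682910800 + 22306922341562684292667200 + 21893831187089301250210400 + 21495761529142223045661120 + 21111908644693254776988600 + 20741524282505653815988800 + 20383911794876245991575200 + 20038421764454614703582400 + 19704448068380371125189360 + 19381424329554463401825600 + 19068820711335843024376800 + 18766141017505115357323200 + 18472920064106597929865025 + 18188721293889573346328640 = 5626733838541830792091568691, so H_65 = 5626733838541830792091568691/1182266884102822267511361600; reducing by gcd(5626733838541830792091568691, 1182266884102822267511361600) = 9 gives 625192648726870088010174299/131362987122535807501262400 ≈ 4.75928. (The PNT-adjacent estimate ln(65) + γ ≈ 4.75160 matches within O(1/n).)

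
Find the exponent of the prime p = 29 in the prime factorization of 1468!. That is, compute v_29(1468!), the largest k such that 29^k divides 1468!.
v_29(1468!) = 51

Legendre's formula: v_p(n!) = Σ_{k ≥ 1} ⌊n / p^k⌋. For p = 29, n = 1468, the terms are:
  ⌊1468/29^1⌋ = ⌊1468/29⌋ = 50
  ⌊1468/29^2⌋ = ⌊1468/841⌋ = 1
(the next term ⌊1468/29^3⌋ = 0, terminating the sum). Summing: v_29(1468!) = 50 + 1 = 51.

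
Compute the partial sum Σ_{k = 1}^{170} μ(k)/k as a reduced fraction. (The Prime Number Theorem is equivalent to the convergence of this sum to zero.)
Σ μ(k)/k = 976794744883260874795165001864511964953389627727401386703595517/962947420735983927056946215901134429196419130606213075415963491270

Values of μ(k) for 1 ≤ k ≤ 170: μ(1) = 1, μ(2) = -1, μ(3) = -1, μ(5) = -1, μ(6) = 1, μ(7) = -1, μ(10) = 1, μ(11) = -1, μ(13) = -1, μ(14) = 1, μ(15) = 1, μ(17) = -1, μ(19) = -1, μ(21) = 1, μ(22) = 1, μ(23) = -1, μ(26) = 1, μ(29) = -1, μ(30) = -1, μ(31) = -1, μ(33) = 1, μ(34) = 1, μ(35) = 1, μ(37) = -1, μ(38) = 1, μ(39) = 1, μ(41) = -1, μ(42) = -1, μ(43) = -1, μ(46) = 1, μ(47) = -1, μ(51) = 1, μ(53) = -1, μ(55) = 1, μ(57) = 1, μ(58) = 1, μ(59) = -1, μ(61) = -1, μ(62) = 1, μ(65) = 1, μ(66) = -1, μ(67) = -1, μ(69) = 1, μ(70) = -1, μ(71) = -1, μ(73) = -1, μ(74) = 1, μ(77) = 1, μ(78) = -1, μ(79) = -1, μ(82) = 1, μ(83) = -1, μ(85) = 1, μ(86) = 1, μ(87) = 1, μ(89) = -1, μ(91) = 1, μ(93) = 1, μ(94) = 1, μ(95) = 1, μ(97) = -1, μ(101) = -1, μ(102) = -1, μ(103) = -1, μ(105) = -1, μ(106) = 1, μ(107) = -1, μ(109) = -1, μ(110) = -1, μ(111) = 1, μ(113) = -1, μ(114) = -1, μ(115) = 1, μ(118) = 1, μ(119) = 1, μ(122) = 1, μ(123) = 1, μ(127) = -1, μ(129) = 1, μ(130) = -1, μ(131) = -1, μ(133) = 1, μ(134) = 1, μ(137) = -1, μ(138) = -1, μ(139) = -1, μ(141) = 1, μ(142) = 1, μ(143) = 1, μ(145) = 1, μ(146) = 1, μ(149) = -1, μ(151) = -1, μ(154) = -1, μ(155) = 1, μ(157) = -1, μ(158) = 1, μ(159) = 1, μ(161) = 1, μ(163) = -1, μ(165) = -1, μ(166) = 1, μ(167) = -1, μ(170) = -1, with μ = 0 on non-squarefree integers. Summing μ(k)/k for k where μ(k) ≠ 0 gives 976794744883260874795165001864511964953389627727401386703595517/962947420735983927056946215901134429196419130606213075415963491270 ≈ 0.0010. (PNT ⟺ this sum → 0 as n → ∞.)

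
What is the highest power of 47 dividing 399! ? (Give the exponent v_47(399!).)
v_47(399!) = 8

Legendre's formula: v_p(n!) = Σ_{k ≥ 1} ⌊n / p^k⌋. For p = 47, n = 399, the terms are:
  ⌊399/47^1⌋ = ⌊399/47⌋ = 8
(the next term ⌊399/47^2⌋ = 0, terminating the sum). Summing: v_47(399!) = 8 = 8.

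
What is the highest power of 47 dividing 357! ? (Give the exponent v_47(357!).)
v_47(357!) = 7

Legendre's formula: v_p(n!) = Σ_{k ≥ 1} ⌊n / p^k⌋. For p = 47, n = 357, the terms are:
  ⌊357/47^1⌋ = ⌊357/47⌋ = 7
(the next term ⌊357/47^2⌋ = 0, terminating the sum). Summing: v_47(357!) = 7 = 7.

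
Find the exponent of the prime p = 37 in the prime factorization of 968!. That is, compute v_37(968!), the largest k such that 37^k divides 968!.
v_37(968!) = 26

Legendre's formula: v_p(n!) = Σ_{k ≥ 1} ⌊n / p^k⌋. For p = 37, n = 968, the terms are:
  ⌊968/37^1⌋ = ⌊968/37⌋ = 26
(the next term ⌊968/37^2⌋ = 0, terminating the sum). Summing: v_37(968!) = 26 = 26.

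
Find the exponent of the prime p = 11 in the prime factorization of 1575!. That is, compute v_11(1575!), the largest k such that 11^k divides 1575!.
v_11(1575!) = 157

Legendre's formula: v_p(n!) = Σ_{k ≥ 1} ⌊n / p^k⌋. For p = 11, n = 1575, the terms are:
  ⌊1575/11^1⌋ = ⌊1575/11⌋ = 143
  ⌊1575/11^2⌋ = ⌊1575/121⌋ = 13
  ⌊1575/11^3⌋ = ⌊1575/1331⌋ = 1
(the next term ⌊1575/11^4⌋ = 0, terminating the sum). Summing: v_11(1575!) = 143 + 13 + 1 = 157.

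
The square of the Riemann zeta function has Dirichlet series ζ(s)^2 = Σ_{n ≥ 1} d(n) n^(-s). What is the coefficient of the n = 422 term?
d(422) = 4

ζ(s)^2 = (Σ 1/m^s)(Σ 1/k^s). The coefficient of 1/n^s in the product is the number of ordered pairs (m, k) with mk = n, which equals d(n). For n = 422, divisors are [1, 2, 211, 422], so d(422) = 4.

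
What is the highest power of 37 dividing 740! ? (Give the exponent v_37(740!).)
v_37(740!) = 20

Legendre's formula: v_p(n!) = Σ_{k ≥ 1} ⌊n / p^k⌋. For p = 37, n = 740, the terms are:
  ⌊740/37^1⌋ = ⌊740/37⌋ = 20
(the next term ⌊740/37^2⌋ = 0, terminating the sum). Summing: v_37(740!) = 20 = 20.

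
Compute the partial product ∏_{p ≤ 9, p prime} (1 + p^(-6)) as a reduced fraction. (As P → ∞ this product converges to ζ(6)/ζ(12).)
∏ = 17446405561/17153224200

The primes p ≤ 9 are [2, 3, 5, 7]. For each, (1 + 1/p^6) = (p^6 + 1)/p^6. Multiplying these fractions over p ∈ [2, 3, 5, 7] gives 17446405561/17153224200. (In the limit P → ∞ this tends to ζ(6)/ζ(12).)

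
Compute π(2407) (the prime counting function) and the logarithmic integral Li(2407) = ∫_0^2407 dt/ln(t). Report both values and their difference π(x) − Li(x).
π(2407) = 357;  Li(2407) ≈ 367.69;  π(x) − Li(x) ≈ -10.69.

Direct count of primes ≤ 2407 gives π(2407) = 357. Numerical evaluation of the logarithmic integral gives Li(2407) ≈ 367.69. The difference π(x) − Li(x) ≈ -10.69 is typically negative for small/moderate x (Li(x) overestimates), though Littlewood's theorem shows this sign changes infinitely often.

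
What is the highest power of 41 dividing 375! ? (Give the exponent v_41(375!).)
v_41(375!) = 9

Legendre's formula: v_p(n!) = Σ_{k ≥ 1} ⌊n / p^k⌋. For p = 41, n = 375, the terms are:
  ⌊375/41^1⌋ = ⌊375/41⌋ = 9
(the next term ⌊375/41^2⌋ = 0, terminating the sum). Summing: v_41(375!) = 9 = 9.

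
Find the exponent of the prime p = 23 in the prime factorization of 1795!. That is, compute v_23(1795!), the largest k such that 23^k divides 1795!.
v_23(1795!) = 81

Legendre's formula: v_p(n!) = Σ_{k ≥ 1} ⌊n / p^k⌋. For p = 23, n = 1795, the terms are:
  ⌊1795/23^1⌋ = ⌊1795/23⌋ = 78
  ⌊1795/23^2⌋ = ⌊1795/529⌋ = 3
(the next term ⌊1795/23^3⌋ = 0, terminating the sum). Summing: v_23(1795!) = 78 + 3 = 81.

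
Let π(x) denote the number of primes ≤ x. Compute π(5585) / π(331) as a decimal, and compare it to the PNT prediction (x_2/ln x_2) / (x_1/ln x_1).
π(5585)/π(331) = 737/67 ≈ 11.0000;  PNT prediction ≈ 11.3470.

π(331) = 67 and π(5585) = 737, so π(5585)/π(331) ≈ 11.0000. The PNT-predicted ratio is (5585/ln(5585)) / (331/ln(331)) ≈ 11.3470. The two agree to within a few percent, as expected.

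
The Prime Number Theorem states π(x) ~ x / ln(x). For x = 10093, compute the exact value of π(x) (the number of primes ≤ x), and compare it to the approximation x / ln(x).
π(10093) = 1239;  x/ln(x) ≈ 1094.73;  relative error ≈ 11.64%.

Directly count primes up to 10093: π(10093) = 1239. The PNT approximation gives 10093/ln(10093) ≈ 10093/9.21960 ≈ 1094.73. Relative error (π(x) − x/ln(x)) / π(x) ≈ 11.64%; the approximation is known to undercount slightly (Li(x) is a better estimate).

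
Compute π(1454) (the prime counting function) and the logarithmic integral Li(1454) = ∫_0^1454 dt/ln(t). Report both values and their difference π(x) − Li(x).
π(1454) = 231;  Li(1454) ≈ 241.51;  π(x) − Li(x) ≈ -10.51.

Direct count of primes ≤ 1454 gives π(1454) = 231. Numerical evaluation of the logarithmic integral gives Li(1454) ≈ 241.51. The difference π(x) − Li(x) ≈ -10.51 is typically negative for small/moderate x (Li(x) overestimates), though Littlewood's theorem shows this sign changes infinitely often.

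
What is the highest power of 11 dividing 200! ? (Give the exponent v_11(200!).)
v_11(200!) = 19

Legendre's formula: v_p(n!) = Σ_{k ≥ 1} ⌊n / p^k⌋. For p = 11, n = 200, the terms are:
  ⌊200/11^1⌋ = ⌊200/11⌋ = 18
  ⌊200/11^2⌋ = ⌊200/121⌋ = 1
(the next term ⌊200/11^3⌋ = 0, terminating the sum). Summing: v_11(200!) = 18 + 1 = 19.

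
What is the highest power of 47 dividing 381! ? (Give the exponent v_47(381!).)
v_47(381!) = 8

Legendre's formula: v_p(n!) = Σ_{k ≥ 1} ⌊n / p^k⌋. For p = 47, n = 381, the terms are:
  ⌊381/47^1⌋ = ⌊381/47⌋ = 8
(the next term ⌊381/47^2⌋ = 0, terminating the sum). Summing: v_47(381!) = 8 = 8.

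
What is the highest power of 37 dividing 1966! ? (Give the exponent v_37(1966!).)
v_37(1966!) = 54

Legendre's formula: v_p(n!) = Σ_{k ≥ 1} ⌊n / p^k⌋. For p = 37, n = 1966, the terms are:
  ⌊1966/37^1⌋ = ⌊1966/37⌋ = 53
  ⌊1966/37^2⌋ = ⌊1966/1369⌋ = 1
(the next term ⌊1966/37^3⌋ = 0, terminating the sum). Summing: v_37(1966!) = 53 + 1 = 54.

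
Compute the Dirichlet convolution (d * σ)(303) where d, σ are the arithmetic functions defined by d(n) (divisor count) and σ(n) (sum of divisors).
(d * σ)(303) = 624

Divisors of 303: [1, 3, 101, 303]. For each d | 303:
  d = 1: d(1) · σ(303/1) = 1 · 408 = 408
  d = 3: d(3) · σ(303/3) = 2 · 102 = 204
  d = 101: d(101) · σ(303/101) = 2 · 4 = 8
  d = 303: d(303) · σ(303/303) = 4 · 1 = 4
Summing: (d * σ)(303) = 408 + 204 + 8 + 4 = 624.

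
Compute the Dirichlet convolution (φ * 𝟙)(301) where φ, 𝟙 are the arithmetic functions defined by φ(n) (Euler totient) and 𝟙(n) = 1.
(φ * 𝟙)(301) = 301

Divisors of 301: [1, 7, 43, 301]. For each d | 301:
  d = 1: φ(1) · 𝟙(301/1) = 1 · 1 = 1
  d = 7: φ(7) · 𝟙(301/7) = 6 · 1 = 6
  d = 43: φ(43) · 𝟙(301/43) = 42 · 1 = 42
  d = 301: φ(301) · 𝟙(301/301) = 252 · 1 = 252
Summing: (φ * 𝟙)(301) = 1 + 6 + 42 + 252 = 301.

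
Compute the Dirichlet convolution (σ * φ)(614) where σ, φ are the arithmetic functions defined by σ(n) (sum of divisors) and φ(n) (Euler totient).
(σ * φ)(614) = 2456

Divisors of 614: [1, 2, 307, 614]. For each d | 614:
  d = 1: σ(1) · φ(614/1) = 1 · 306 = 306
  d = 2: σ(2) · φ(614/2) = 3 · 306 = 918
  d = 307: σ(307) · φ(614/307) = 308 · 1 = 308
  d = 614: σ(614) · φ(614/614) = 924 · 1 = 924
Summing: (σ * φ)(614) = 306 + 918 + 308 + 924 = 2456.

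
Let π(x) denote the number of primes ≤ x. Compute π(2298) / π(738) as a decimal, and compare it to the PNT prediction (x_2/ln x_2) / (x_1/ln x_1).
π(2298)/π(738) = 342/130 ≈ 2.6308;  PNT prediction ≈ 2.6569.

π(738) = 130 and π(2298) = 342, so π(2298)/π(738) ≈ 2.6308. The PNT-predicted ratio is (2298/ln(2298)) / (738/ln(738)) ≈ 2.6569. The two agree to within a few percent, as expected.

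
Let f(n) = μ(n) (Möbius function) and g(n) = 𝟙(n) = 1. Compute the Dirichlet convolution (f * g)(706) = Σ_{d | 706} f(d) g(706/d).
(μ * 𝟙)(706) = 0

Divisors of 706: [1, 2, 353, 706]. For each d | 706:
  d = 1: μ(1) · 𝟙(706/1) = 1 · 1 = 1
  d = 2: μ(2) · 𝟙(706/2) = -1 · 1 = -1
  d = 353: μ(353) · 𝟙(706/353) = -1 · 1 = -1
  d = 706: μ(706) · 𝟙(706/706) = 1 · 1 = 1
Summing: (μ * 𝟙)(706) = 1 + -1 + -1 + 1 = 0.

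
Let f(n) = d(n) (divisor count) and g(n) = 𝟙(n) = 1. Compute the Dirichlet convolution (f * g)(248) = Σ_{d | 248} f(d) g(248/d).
(d * 𝟙)(248) = 30

Divisors of 248: [1, 2, 4, 8, 31, 62, 124, 248]. For each d | 248:
  d = 1: d(1) · 𝟙(248/1) = 1 · 1 = 1
  d = 2: d(2) · 𝟙(248/2) = 2 · 1 = 2
  d = 4: d(4) · 𝟙(248/4) = 3 · 1 = 3
  d = 8: d(8) · 𝟙(248/8) = 4 · 1 = 4
  d = 31: d(31) · 𝟙(248/31) = 2 · 1 = 2
  d = 62: d(62) · 𝟙(248/62) = 4 · 1 = 4
  d = 124: d(124) · 𝟙(248/124) = 6 · 1 = 6
  d = 248: d(248) · 𝟙(248/248) = 8 · 1 = 8
Summing: (d * 𝟙)(248) = 1 + 2 + 3 + 4 + 2 + 4 + 6 + 8 = 30.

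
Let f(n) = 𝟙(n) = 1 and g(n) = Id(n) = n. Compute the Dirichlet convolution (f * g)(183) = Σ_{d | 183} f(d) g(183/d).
(𝟙 * Id)(183) = 248

Divisors of 183: [1, 3, 61, 183]. For each d | 183:
  d = 1: 𝟙(1) · Id(183/1) = 1 · 183 = 183
  d = 3: 𝟙(3) · Id(183/3) = 1 · 61 = 61
  d = 61: 𝟙(61) · Id(183/61) = 1 · 3 = 3
  d = 183: 𝟙(183) · Id(183/183) = 1 · 1 = 1
Summing: (𝟙 * Id)(183) = 183 + 61 + 3 + 1 = 248.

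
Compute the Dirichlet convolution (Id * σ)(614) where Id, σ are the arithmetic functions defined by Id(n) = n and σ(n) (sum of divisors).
(Id * σ)(614) = 3075

Divisors of 614: [1, 2, 307, 614]. For each d | 614:
  d = 1: Id(1) · σ(614/1) = 1 · 924 = 924
  d = 2: Id(2) · σ(614/2) = 2 · 308 = 616
  d = 307: Id(307) · σ(614/307) = 307 · 3 = 921
  d = 614: Id(614) · σ(614/614) = 614 · 1 = 614
Summing: (Id * σ)(614) = 924 + 616 + 921 + 614 = 3075.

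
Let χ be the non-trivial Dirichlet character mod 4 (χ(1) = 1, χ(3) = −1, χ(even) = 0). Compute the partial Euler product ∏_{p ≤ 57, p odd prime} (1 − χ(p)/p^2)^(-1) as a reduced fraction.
∏ = 6080498115610191266973991/6635764829241999360000000

The odd primes p ≤ 57 are [3, 5, 7, 11, 13, 17, 19, 23, 29, 31, 37, 41, 43, 47, 53]. For each, χ(p) = 1 if p ≡ 1 mod 4, χ(p) = −1 if p ≡ 3 mod 4. Taking (1 − χ(p)/p^2)^(-1) = p^2/(p^2 − χ(p)): (1 − (-1)/3^2)^(-1) · (1 − (1)/5^2)^(-1) · (1 − (-1)/7^2)^(-1) · (1 − (-1)/11^2)^(-1) · (1 − (1)/13^2)^(-1) · (1 − (1)/17^2)^(-1) · (1 − (-1)/19^2)^(-1) · (1 − (-1)/23^2)^(-1) · (1 − (1)/29^2)^(-1) · (1 − (-1)/31^2)^(-1) · (1 − (1)/37^2)^(-1) · (1 − (1)/41^2)^(-1) · (1 − (-1)/43^2)^(-1) · (1 − (-1)/47^2)^(-1) · (1 − (1)/53^2)^(-1) = 6080498115610191266973991/6635764829241999360000000.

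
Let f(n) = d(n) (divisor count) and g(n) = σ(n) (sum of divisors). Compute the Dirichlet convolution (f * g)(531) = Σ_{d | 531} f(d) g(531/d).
(d * σ)(531) = 1488

Divisors of 531: [1, 3, 9, 59, 177, 531]. For each d | 531:
  d = 1: d(1) · σ(531/1) = 1 · 780 = 780
  d = 3: d(3) · σ(531/3) = 2 · 240 = 480
  d = 9: d(9) · σ(531/9) = 3 · 60 = 180
  d = 59: d(59) · σ(531/59) = 2 · 13 = 26
  d = 177: d(177) · σ(531/177) = 4 · 4 = 16
  d = 531: d(531) · σ(531/531) = 6 · 1 = 6
Summing: (d * σ)(531) = 780 + 480 + 180 + 26 + 16 + 6 = 1488.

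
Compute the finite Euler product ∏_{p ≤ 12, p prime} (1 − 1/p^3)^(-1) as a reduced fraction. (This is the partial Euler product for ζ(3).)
∏ = 698775/581932

The primes p ≤ 12 are [2, 3, 5, 7, 11]. For each prime, (1 − 1/p^3)^(-1) = p^3 / (p^3 − 1). The product is (1 − 1/2^3)^(-1), (1 − 1/3^3)^(-1), (1 − 1/5^3)^(-1), (1 − 1/7^3)^(-1), (1 − 1/11^3)^(-1) = ∏ p^3 / (p^3 − 1) = 698775/581932.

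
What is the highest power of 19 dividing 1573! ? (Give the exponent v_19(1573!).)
v_19(1573!) = 86

Legendre's formula: v_p(n!) = Σ_{k ≥ 1} ⌊n / p^k⌋. For p = 19, n = 1573, the terms are:
  ⌊1573/19^1⌋ = ⌊1573/19⌋ = 82
  ⌊1573/19^2⌋ = ⌊1573/361⌋ = 4
(the next term ⌊1573/19^3⌋ = 0, terminating the sum). Summing: v_19(1573!) = 82 + 4 = 86.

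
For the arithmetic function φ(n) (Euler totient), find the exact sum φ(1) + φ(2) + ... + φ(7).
Σ_{n ≤ 7} φ(n) = 18

Compute φ(n) for each 1 ≤ n ≤ 7: φ(1) = 1, φ(2) = 1, φ(3) = 2, φ(4) = 2, φ(5) = 4, φ(6) = 2, φ(7) = 6. Summing all 7 values: 18. (Average order: Σ_{n ≤ x} φ(n) ~ (3/π²) x². For x = 7, (3/π²)·7² ≈ 14.89.)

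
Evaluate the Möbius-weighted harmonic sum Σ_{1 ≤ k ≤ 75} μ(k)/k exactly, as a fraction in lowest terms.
Σ μ(k)/k = -7431196043498463691814948/581852579989271773580304621

Values of μ(k) for 1 ≤ k ≤ 75: μ(1) = 1, μ(2) = -1, μ(3) = -1, μ(5) = -1, μ(6) = 1, μ(7) = -1, μ(10) = 1, μ(11) = -1, μ(13) = -1, μ(14) = 1, μ(15) = 1, μ(17) = -1, μ(19) = -1, μ(21) = 1, μ(22) = 1, μ(23) = -1, μ(26) = 1, μ(29) = -1, μ(30) = -1, μ(31) = -1, μ(33) = 1, μ(34) = 1, μ(35) = 1, μ(37) = -1, μ(38) = 1, μ(39) = 1, μ(41) = -1, μ(42) = -1, μ(43) = -1, μ(46) = 1, μ(47) = -1, μ(51) = 1, μ(53) = -1, μ(55) = 1, μ(57) = 1, μ(58) = 1, μ(59) = -1, μ(61) = -1, μ(62) = 1, μ(65) = 1, μ(66) = -1, μ(67) = -1, μ(69) = 1, μ(70) = -1, μ(71) = -1, μ(73) = -1, μ(74) = 1, with μ = 0 on non-squarefree integers. Summing μ(k)/k for k where μ(k) ≠ 0 gives -7431196043498463691814948/581852579989271773580304621 ≈ -0.0128. (PNT ⟺ this sum → 0 as n → ∞.)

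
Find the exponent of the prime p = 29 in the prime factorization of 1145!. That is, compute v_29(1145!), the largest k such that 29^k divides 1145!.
v_29(1145!) = 40

Legendre's formula: v_p(n!) = Σ_{k ≥ 1} ⌊n / p^k⌋. For p = 29, n = 1145, the terms are:
  ⌊1145/29^1⌋ = ⌊1145/29⌋ = 39
  ⌊1145/29^2⌋ = ⌊1145/841⌋ = 1
(the next term ⌊1145/29^3⌋ = 0, terminating the sum). Summing: v_29(1145!) = 39 + 1 = 40.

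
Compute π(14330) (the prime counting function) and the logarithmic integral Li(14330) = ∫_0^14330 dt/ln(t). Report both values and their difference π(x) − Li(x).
π(14330) = 1681;  Li(14330) ≈ 1706.78;  π(x) − Li(x) ≈ -25.78.

Direct count of primes ≤ 14330 gives π(14330) = 1681. Numerical evaluation of the logarithmic integral gives Li(14330) ≈ 1706.78. The difference π(x) − Li(x) ≈ -25.78 is typically negative for small/moderate x (Li(x) overestimates), though Littlewood's theorem shows this sign changes infinitely often.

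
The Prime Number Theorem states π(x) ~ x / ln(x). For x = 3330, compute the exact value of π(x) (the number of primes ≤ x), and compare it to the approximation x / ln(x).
π(3330) = 469;  x/ln(x) ≈ 410.57;  relative error ≈ 12.46%.

Directly count primes up to 3330: π(3330) = 469. The PNT approximation gives 3330/ln(3330) ≈ 3330/8.11073 ≈ 410.57. Relative error (π(x) − x/ln(x)) / π(x) ≈ 12.46%; the approximation is known to undercount slightly (Li(x) is a better estimate).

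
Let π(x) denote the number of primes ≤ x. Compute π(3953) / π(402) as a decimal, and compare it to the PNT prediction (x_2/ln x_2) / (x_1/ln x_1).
π(3953)/π(402) = 548/79 ≈ 6.9367;  PNT prediction ≈ 7.1195.

π(402) = 79 and π(3953) = 548, so π(3953)/π(402) ≈ 6.9367. The PNT-predicted ratio is (3953/ln(3953)) / (402/ln(402)) ≈ 7.1195. The two agree to within a few percent, as expected.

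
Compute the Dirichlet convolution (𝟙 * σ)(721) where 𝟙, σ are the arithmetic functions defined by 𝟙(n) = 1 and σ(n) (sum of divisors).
(𝟙 * σ)(721) = 945

Divisors of 721: [1, 7, 103, 721]. For each d | 721:
  d = 1: 𝟙(1) · σ(721/1) = 1 · 832 = 832
  d = 7: 𝟙(7) · σ(721/7) = 1 · 104 = 104
  d = 103: 𝟙(103) · σ(721/103) = 1 · 8 = 8
  d = 721: 𝟙(721) · σ(721/721) = 1 · 1 = 1
Summing: (𝟙 * σ)(721) = 832 + 104 + 8 + 1 = 945.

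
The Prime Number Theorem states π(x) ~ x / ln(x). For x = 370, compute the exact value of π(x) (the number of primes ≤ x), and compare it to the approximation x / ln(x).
π(370) = 73;  x/ln(x) ≈ 62.57;  relative error ≈ 14.29%.

Directly count primes up to 370: π(370) = 73. The PNT approximation gives 370/ln(370) ≈ 370/5.91350 ≈ 62.57. Relative error (π(x) − x/ln(x)) / π(x) ≈ 14.29%; the approximation is known to undercount slightly (Li(x) is a better estimate).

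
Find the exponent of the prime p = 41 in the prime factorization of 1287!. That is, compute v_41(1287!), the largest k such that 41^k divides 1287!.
v_41(1287!) = 31

Legendre's formula: v_p(n!) = Σ_{k ≥ 1} ⌊n / p^k⌋. For p = 41, n = 1287, the terms are:
  ⌊1287/41^1⌋ = ⌊1287/41⌋ = 31
(the next term ⌊1287/41^2⌋ = 0, terminating the sum). Summing: v_41(1287!) = 31 = 31.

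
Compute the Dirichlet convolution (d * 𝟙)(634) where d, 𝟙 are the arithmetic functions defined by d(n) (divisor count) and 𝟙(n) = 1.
(d * 𝟙)(634) = 9

Divisors of 634: [1, 2, 317, 634]. For each d | 634:
  d = 1: d(1) · 𝟙(634/1) = 1 · 1 = 1
  d = 2: d(2) · 𝟙(634/2) = 2 · 1 = 2
  d = 317: d(317) · 𝟙(634/317) = 2 · 1 = 2
  d = 634: d(634) · 𝟙(634/634) = 4 · 1 = 4
Summing: (d * 𝟙)(634) = 1 + 2 + 2 + 4 = 9.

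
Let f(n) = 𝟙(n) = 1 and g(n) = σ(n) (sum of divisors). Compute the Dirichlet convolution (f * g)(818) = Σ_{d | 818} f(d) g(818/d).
(𝟙 * σ)(818) = 1644

Divisors of 818: [1, 2, 409, 818]. For each d | 818:
  d = 1: 𝟙(1) · σ(818/1) = 1 · 1230 = 1230
  d = 2: 𝟙(2) · σ(818/2) = 1 · 410 = 410
  d = 409: 𝟙(409) · σ(818/409) = 1 · 3 = 3
  d = 818: 𝟙(818) · σ(818/818) = 1 · 1 = 1
Summing: (𝟙 * σ)(818) = 1230 + 410 + 3 + 1 = 1644.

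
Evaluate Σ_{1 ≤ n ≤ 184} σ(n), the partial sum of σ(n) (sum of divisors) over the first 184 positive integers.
Σ_{n ≤ 184} σ(n) = 27946

Compute σ(n) for each 1 ≤ n ≤ 184: σ(1) = 1, σ(2) = 3, σ(3) = 4, σ(4) = 7, σ(5) = 6, σ(6) = 12, σ(7) = 8, σ(8) = 15, σ(9) = 13, σ(10) = 18, σ(11) = 12, σ(12) = 28, σ(13) = 14, σ(14) = 24, σ(15) = 24, σ(16) = 31, σ(17) = 18, σ(18) = 39, σ(19) = 20, σ(20) = 42, σ(21) = 32, σ(22) = 36, σ(23) = 24, σ(24) = 60, σ(25) = 31, σ(26) = 42, σ(27) = 40, σ(28) = 56, σ(29) = 30, σ(30) = 72, σ(31) = 32, σ(32) = 63, σ(33) = 48, σ(34) = 54, σ(35) = 48, σ(36) = 91, σ(37) = 38, σ(38) = 60, σ(39) = 56, σ(40) = 90, σ(41) = 42, σ(42) = 96, σ(43) = 44, σ(44) = 84, σ(45) = 78, σ(46) = 72, σ(47) = 48, σ(48) = 124, σ(49) = 57, σ(50) = 93, σ(51) = 72, σ(52) = 98, σ(53) = 54, σ(54) = 120, σ(55) = 72, σ(56) = 120, σ(57) = 80, σ(58) = 90, σ(59) = 60, σ(60) = 168, σ(61) = 62, σ(62) = 96, σ(63) = 104, σ(64) = 127, σ(65) = 84, σ(66) = 144, σ(67) = 68, σ(68) = 126, σ(69) = 96, σ(70) = 144, σ(71) = 72, σ(72) = 195, σ(73) = 74, σ(74) = 114, σ(75) = 124, σ(76) = 140, σ(77) = 96, σ(78) = 168, σ(79) = 80, σ(80) = 186, σ(81) = 121, σ(82) = 126, σ(83) = 84, σ(84) = 224, σ(85) = 108, σ(86) = 132, σ(87) = 120, σ(88) = 180, σ(89) = 90, σ(90) = 234, σ(91) = 112, σ(92) = 168, σ(93) = 128, σ(94) = 144, σ(95) = 120, σ(96) = 252, σ(97) = 98, σ(98) = 171, σ(99) = 156, σ(100) = 217, σ(101) = 102, σ(102) = 216, σ(103) = 104, σ(104) = 210, σ(105) = 192, σ(106) = 162, σ(107) = 108, σ(108) = 280, σ(109) = 110, σ(110) = 216, σ(111) = 152, σ(112) = 248, σ(113) = 114, σ(114) = 240, σ(115) = 144, σ(116) = 210, σ(117) = 182, σ(118) = 180, σ(119) = 144, σ(120) = 360, σ(121) = 133, σ(122) = 186, σ(123) = 168, σ(124) = 224, σ(125) = 156, σ(126) = 312, σ(127) = 128, σ(128) = 255, σ(129) = 176, σ(130) = 252, σ(131) = 132, σ(132) = 336, σ(133) = 160, σ(134) = 204, σ(135) = 240, σ(136) = 270, σ(137) = 138, σ(138) = 288, σ(139) = 140, σ(140) = 336, σ(141) = 192, σ(142) = 216, σ(143) = 168, σ(144) = 403, σ(145) = 180, σ(146) = 222, σ(147) = 228, σ(148) = 266, σ(149) = 150, σ(150) = 372, σ(151) = 152, σ(152) = 300, σ(153) = 234, σ(154) = 288, σ(155) = 192, σ(156) = 392, σ(157) = 158, σ(158) = 240, σ(159) = 216, σ(160) = 378, σ(161) = 192, σ(162) = 363, σ(163) = 164, σ(164) = 294, σ(165) = 288, σ(166) = 252, σ(167) = 168, σ(168) = 480, σ(169) = 183, σ(170) = 324, σ(171) = 260, σ(172) = 308, σ(173) = 174, σ(174) = 360, σ(175) = 248, σ(176) = 372, σ(177) = 240, σ(178) = 270, σ(179) = 180, σ(180) = 546, σ(181) = 182, σ(182) = 336, σ(183) = 248, σ(184) = 360. Summing all 184 values: 27946. (Average order: Σ_{n ≤ x} σ(n) ~ (π²/12) x². For x = 184, (π²/12)·184² ≈ 27845.44.)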